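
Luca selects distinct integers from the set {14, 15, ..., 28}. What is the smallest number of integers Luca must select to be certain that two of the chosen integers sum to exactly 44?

A set avoiding the sum 44 can contain at most one of each pair {x, 44−x}, plus the 3 elements whose complement lies outside the range or equal to its own complement.
The integers 14, …, 22 (9 of them) are such a set: any two sum to at least 14+15 = 29 and at most 21+22 = 43 < 44.
By the pigeonhole principle, any 10th integer completes one of the 6 pairs, so 10 choices force a sum of 44.

10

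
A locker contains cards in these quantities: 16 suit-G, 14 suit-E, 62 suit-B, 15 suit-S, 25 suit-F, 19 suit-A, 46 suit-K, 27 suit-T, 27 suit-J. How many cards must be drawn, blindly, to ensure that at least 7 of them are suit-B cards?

In the worst case for collecting suit-B cards, every non-suit-B card comes out first.
There are 16 + 14 + 15 + 25 + 19 + 46 + 27 + 27 = 189 non-suit-B cards altogether.
After those, each further card must be suit-B, so 189 + 7 = 196 draws guarantee 7 suit-B cards.

196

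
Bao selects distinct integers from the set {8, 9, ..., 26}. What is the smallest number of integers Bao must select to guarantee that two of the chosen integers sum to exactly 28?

14

Group the elements by complementary pair {x, 28−x}: {8,20}, {9,19}, {10,18}, …, giving 6 two-element pairs; the single value 14 (it cannot pair with itself since the integers are distinct); and 6 integers whose partner 28−x falls outside [8,26].
Treating each of those 13 groups as a pigeonhole, one can pick one integer per group — 13 integers — with no two summing to 28.
The 14th integer lands in an occupied pair, forcing a sum of 28.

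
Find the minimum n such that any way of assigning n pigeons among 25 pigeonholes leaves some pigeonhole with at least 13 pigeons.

With 300 pigeons one could put exactly 12 in each of the 25 pigeonholes, and no pigeonhole would reach 13.
One more pigeon must land in a pigeonhole that already has 12, giving it 13.
So 25 × 12 + 1 = 301 pigeons are required.

301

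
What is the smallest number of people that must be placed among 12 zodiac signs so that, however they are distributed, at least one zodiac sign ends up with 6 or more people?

With 60 people one could put exactly 5 in each of the 12 zodiac signs, and no zodiac sign would reach 6.
Pigeonhole: one more person must land in a zodiac sign that already has 5, giving it 6.
So 12 × 5 + 1 = 61 people are required.

61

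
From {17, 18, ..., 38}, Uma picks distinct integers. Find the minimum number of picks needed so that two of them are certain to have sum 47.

16

Group the elements by complementary pair {x, 47−x}: {17,30}, {18,29}, {19,28}, …, giving 7 two-element pairs and 8 integers whose partner 47−x falls outside [17,38].
Treating each of those 15 groups as a pigeonhole, one can pick one integer per group — 15 integers — with no two summing to 47.
The 16th integer lands in an occupied pair, forcing a sum of 47.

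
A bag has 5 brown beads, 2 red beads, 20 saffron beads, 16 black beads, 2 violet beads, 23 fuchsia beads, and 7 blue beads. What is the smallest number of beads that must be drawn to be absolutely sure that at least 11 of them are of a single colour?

47

By the pigeonhole principle, put each drawn bead into a box by colour. The largest draw with every box below 11 takes min(count, 10) from each colour; colours with fewer than 10 contribute all they have.
Σ min(cᵢ, 10) = 5 + 2 + 10 + 10 + 2 + 10 + 7 = 46.
Draw number 46 + 1 = 47 must push one box to 11.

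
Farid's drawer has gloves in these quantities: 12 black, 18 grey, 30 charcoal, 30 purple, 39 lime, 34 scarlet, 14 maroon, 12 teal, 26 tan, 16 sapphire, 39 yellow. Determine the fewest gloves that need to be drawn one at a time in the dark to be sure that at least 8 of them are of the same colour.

78

By pigeonhole, the 11 colours are the holes; the gloves drawn are the pigeons.
To avoid 8 of any one colour, the worst case takes at most 7 of each colour.
That gives 7 + 7 + 7 + 7 + 7 + 7 + 7 + 7 + 7 + 7 + 7 = 77 gloves with no colour reaching 8.
The next glove forces some colour to 8, so 77 + 1 = 78.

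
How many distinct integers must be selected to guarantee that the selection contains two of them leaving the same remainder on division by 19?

By the pigeonhole principle, the 19 residue classes mod 19 are the pigeonholes.
With 19 integers one could put 1 in each residue class and have no class reach 2.
The 20th integer pushes some class to 2, so 19·1 + 1 = 20.

20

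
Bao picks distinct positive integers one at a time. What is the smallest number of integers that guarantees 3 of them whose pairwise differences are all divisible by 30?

61

Integers whose pairwise differences are multiples of 30 are exactly those sharing a remainder mod 30. By pigeonhole, the 30 residue classes mod 30 are the pigeonholes.
With 60 integers one could put 2 in each residue class and have no class reach 3.
The 61st integer pushes some class to 3, so 30·2 + 1 = 61.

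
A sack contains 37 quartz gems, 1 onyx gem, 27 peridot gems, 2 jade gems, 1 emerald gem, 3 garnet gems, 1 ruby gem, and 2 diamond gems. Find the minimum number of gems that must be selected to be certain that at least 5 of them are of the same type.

An adversary could hand out at most 4 gems per type (6 types run out sooner): 4 + 1 + 4 + 2 + 1 + 3 + 1 + 2 = 18 gems and still no type has 5.
Pigeonhole: one more gem lands in a type already at 4, so 19 draws are enough and 18 are not.

19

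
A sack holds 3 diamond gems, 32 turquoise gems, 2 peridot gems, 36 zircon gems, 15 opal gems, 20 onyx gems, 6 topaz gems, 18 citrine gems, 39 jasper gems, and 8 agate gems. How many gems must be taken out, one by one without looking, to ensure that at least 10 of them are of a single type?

Pigeonhole: put each drawn gem into a box by type. The largest draw with every box below 10 takes min(count, 9) from each type; types with fewer than 9 contribute all they have.
Σ min(cᵢ, 9) = 3 + 9 + 2 + 9 + 9 + 9 + 6 + 9 + 9 + 8 = 73.
Draw number 73 + 1 = 74 must push one box to 10.

74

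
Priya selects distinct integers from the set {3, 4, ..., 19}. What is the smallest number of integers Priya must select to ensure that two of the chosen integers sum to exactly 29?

A set avoiding the sum 29 can contain at most one of each pair {x, 29−x}, plus the 7 elements whose complement lies outside the range.
The integers 3, …, 14 (12 of them) are such a set: any two sum to at least 3+4 = 7 and at most 13+14 = 27 < 29.
Any 13th integer completes one of the 5 pairs, so 13 choices force a sum of 29.

13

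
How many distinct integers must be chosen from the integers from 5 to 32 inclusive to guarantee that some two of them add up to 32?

A set avoiding the sum 32 can contain at most one of each pair {x, 32−x}, plus the 6 elements whose complement lies outside the range or equal to its own complement.
The integers 16, …, 32 (17 of them) are such a set: any two sum to at least 16+17 = 33 > 32.
Any 18th integer completes one of the 11 pairs, so 18 choices force a sum of 32.

18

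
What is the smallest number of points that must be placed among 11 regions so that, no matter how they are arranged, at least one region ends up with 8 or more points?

78

With 77 points one could put exactly 7 in each of the 11 regions, and no region would reach 8.
One more point must land in a region that already has 7, giving it 8.
So 11 × 7 + 1 = 78 points are required.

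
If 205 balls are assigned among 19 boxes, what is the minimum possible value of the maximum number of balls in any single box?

Pigeonhole: the 19 boxes are the holes and the 205 balls are the pigeons.
If every box held at most 10 balls, the total would be at most 19 × 10 = 190, which is less than 205.
So some box holds at least ⌈205/19⌉ = 11 balls.

11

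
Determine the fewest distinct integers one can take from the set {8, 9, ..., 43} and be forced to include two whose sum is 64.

26

Group the elements by complementary pair {x, 64−x}: {21,43}, {22,42}, {23,41}, …, giving 11 two-element pairs, the single value 32 (it cannot pair with itself since the integers are distinct), and 13 integers whose partner 64−x falls outside [8,43].
Treating each of those 25 groups as a pigeonhole, one can pick one integer per group — 25 integers — with no two summing to 64.
The 26th integer lands in an occupied pair, forcing a sum of 64.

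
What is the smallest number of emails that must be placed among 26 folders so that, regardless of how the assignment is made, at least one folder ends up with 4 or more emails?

79

With 78 emails one could put exactly 3 in each of the 26 folders, and no folder would reach 4.
One more email must land in a folder that already has 3, giving it 4.
So 26 × 3 + 1 = 79 emails are required.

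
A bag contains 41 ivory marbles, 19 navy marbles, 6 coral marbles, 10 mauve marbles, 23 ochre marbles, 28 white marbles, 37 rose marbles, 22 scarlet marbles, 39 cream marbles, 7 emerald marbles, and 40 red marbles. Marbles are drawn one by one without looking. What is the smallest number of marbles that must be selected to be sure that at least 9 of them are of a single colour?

Put each drawn marble into a box by colour. The largest draw with every box below 9 takes min(count, 8) from each colour; colours with fewer than 8 contribute all they have.
Σ min(cᵢ, 8) = 8 + 8 + 6 + 8 + 8 + 8 + 8 + 8 + 8 + 7 + 8 = 85.
Draw number 85 + 1 = 86 must push one box to 9.

86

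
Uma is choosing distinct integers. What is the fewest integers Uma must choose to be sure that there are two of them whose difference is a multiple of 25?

26

Integers whose pairwise differences are multiples of 25 are exactly those sharing a remainder mod 25. The 25 residue classes mod 25 are the pigeonholes.
With 25 integers one could put 1 in each residue class and have no class reach 2.
The 26th integer pushes some class to 2, so 25·1 + 1 = 26.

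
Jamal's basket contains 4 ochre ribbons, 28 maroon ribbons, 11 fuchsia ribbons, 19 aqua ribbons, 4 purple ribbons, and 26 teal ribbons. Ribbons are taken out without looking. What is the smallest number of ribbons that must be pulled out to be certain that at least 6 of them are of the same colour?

29

By pigeonhole, put each drawn ribbon into a box by colour. The largest draw with every box below 6 takes min(count, 5) from each colour; colours with fewer than 5 contribute all they have.
Σ min(cᵢ, 5) = 4 + 5 + 5 + 5 + 4 + 5 = 28.
Draw number 28 + 1 = 29 must push one box to 6.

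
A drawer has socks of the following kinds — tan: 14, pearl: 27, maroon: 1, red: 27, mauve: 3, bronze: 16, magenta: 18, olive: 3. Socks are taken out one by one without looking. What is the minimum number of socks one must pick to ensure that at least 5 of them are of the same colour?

Put each drawn sock into a box by colour. The largest draw with every box below 5 takes min(count, 4) from each colour; colours with fewer than 4 contribute all they have.
Σ min(cᵢ, 4) = 4 + 4 + 1 + 4 + 3 + 4 + 4 + 3 = 27.
Draw number 27 + 1 = 28 must push one box to 5.

28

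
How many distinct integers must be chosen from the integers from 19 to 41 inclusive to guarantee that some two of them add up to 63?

Group the elements by complementary pair {x, 63−x}: {22,41}, {23,40}, {24,39}, …, giving 10 two-element pairs and 3 integers whose partner 63−x falls outside [19,41].
Treating each of those 13 groups as a pigeonhole, one can pick one integer per group — 13 integers — with no two summing to 63.
The 14th integer lands in an occupied pair, forcing a sum of 63.

14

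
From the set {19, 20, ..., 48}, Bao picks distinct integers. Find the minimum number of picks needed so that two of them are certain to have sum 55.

22

Group the elements by complementary pair {x, 55−x}: {19,36}, {20,35}, {21,34}, …, giving 9 two-element pairs and 12 integers whose partner 55−x falls outside [19,48].
By pigeonhole, treating each of those 21 groups as a pigeonhole, one can pick one integer per group — 21 integers — with no two summing to 55.
The 22nd integer lands in an occupied pair, forcing a sum of 55.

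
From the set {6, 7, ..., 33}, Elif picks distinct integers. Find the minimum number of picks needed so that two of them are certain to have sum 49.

Group the elements by complementary pair {x, 49−x}: {16,33}, {17,32}, {18,31}, …, giving 9 two-element pairs and 10 integers whose partner 49−x falls outside [6,33].
By the pigeonhole principle, treating each of those 19 groups as a pigeonhole, one can pick one integer per group — 19 integers — with no two summing to 49.
The 20th integer lands in an occupied pair, forcing a sum of 49.

20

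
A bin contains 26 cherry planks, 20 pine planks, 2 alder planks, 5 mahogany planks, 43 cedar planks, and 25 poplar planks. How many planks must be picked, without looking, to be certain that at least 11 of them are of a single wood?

The 6 woods are the holes; the planks drawn are the pigeons.
To avoid 11 of any one wood, the worst case takes at most 10 of each wood, or every plank of a wood that has fewer than 10.
That gives 10 + 10 + 2 + 5 + 10 + 10 = 47 planks with no wood reaching 11.
The next plank forces some wood to 11, so 47 + 1 = 48.

48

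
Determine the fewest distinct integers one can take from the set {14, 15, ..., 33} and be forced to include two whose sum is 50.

13

Group the elements by complementary pair {x, 50−x}: {17,33}, {18,32}, {19,31}, …, giving 8 two-element pairs, the single value 25 (it cannot pair with itself since the integers are distinct), and 3 integers whose partner 50−x falls outside [14,33].
By the pigeonhole principle, treating each of those 12 groups as a pigeonhole, one can pick one integer per group — 12 integers — with no two summing to 50.
The 13th integer lands in an occupied pair, forcing a sum of 50.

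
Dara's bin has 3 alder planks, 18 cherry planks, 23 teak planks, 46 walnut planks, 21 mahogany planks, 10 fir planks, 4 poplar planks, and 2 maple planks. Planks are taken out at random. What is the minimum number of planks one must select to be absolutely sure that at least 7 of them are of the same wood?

Put each drawn plank into a box by wood. The largest draw with every box below 7 takes min(count, 6) from each wood; woods with fewer than 6 contribute all they have.
Σ min(cᵢ, 6) = 3 + 6 + 6 + 6 + 6 + 6 + 4 + 2 = 39.
Draw number 39 + 1 = 40 must push one box to 7.

40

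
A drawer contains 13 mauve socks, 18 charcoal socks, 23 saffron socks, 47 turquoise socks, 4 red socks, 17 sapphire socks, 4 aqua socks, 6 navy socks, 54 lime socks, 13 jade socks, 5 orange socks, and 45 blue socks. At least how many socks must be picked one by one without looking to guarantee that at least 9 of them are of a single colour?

84

By the pigeonhole principle, the 12 colours are the holes; the socks drawn are the pigeons.
To avoid 9 of any one colour, the worst case takes at most 8 of each colour, or every sock of a colour that has fewer than 8.
That gives 8 + 8 + 8 + 8 + 4 + 8 + 4 + 6 + 8 + 8 + 5 + 8 = 83 socks with no colour reaching 9.
The next sock forces some colour to 9, so 83 + 1 = 84.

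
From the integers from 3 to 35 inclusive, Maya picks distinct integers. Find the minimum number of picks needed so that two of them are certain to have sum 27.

23

Two chosen integers sum to 27 exactly when both halves of some pair {x, 27−x} with 3 ≤ x ≤ 27−x ≤ 24 are chosen — 11 such pairs.
The remaining 11 elements (those with no distinct partner in range) can never complete a 27-sum, so the worst case takes all of them and one from each pair: 11 + 11 = 22.
The 23rd integer has to be the second member of some pair, so 22 + 1 = 23.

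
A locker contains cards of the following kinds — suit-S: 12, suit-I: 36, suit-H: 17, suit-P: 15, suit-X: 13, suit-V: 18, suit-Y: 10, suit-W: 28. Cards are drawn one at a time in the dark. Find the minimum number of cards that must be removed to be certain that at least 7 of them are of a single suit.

49

An adversary could hand out at most 6 cards per suit: 6 + 6 + 6 + 6 + 6 + 6 + 6 + 6 = 48 cards and still no suit has 7.
One more card lands in a suit already at 6, so 49 draws are enough and 48 are not.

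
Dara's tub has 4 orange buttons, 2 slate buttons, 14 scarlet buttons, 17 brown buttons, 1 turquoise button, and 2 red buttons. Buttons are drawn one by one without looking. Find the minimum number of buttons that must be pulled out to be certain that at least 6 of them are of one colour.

By pigeonhole, the 6 colours are the holes; the buttons drawn are the pigeons.
To avoid 6 of any one colour, the worst case takes at most 5 of each colour, or every button of a colour that has fewer than 5.
That gives 4 + 2 + 5 + 5 + 1 + 2 = 19 buttons with no colour reaching 6.
The next button forces some colour to 6, so 19 + 1 = 20.

20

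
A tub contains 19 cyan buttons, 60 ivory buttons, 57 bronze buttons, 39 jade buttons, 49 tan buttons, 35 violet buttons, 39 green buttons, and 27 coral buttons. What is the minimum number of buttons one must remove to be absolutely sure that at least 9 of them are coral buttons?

In the worst case for collecting coral buttons, every non-coral button comes out first.
There are 19 + 60 + 57 + 39 + 49 + 35 + 39 = 298 non-coral buttons altogether.
After those, each further button must be coral, so 298 + 9 = 307 draws guarantee 9 coral buttons.

307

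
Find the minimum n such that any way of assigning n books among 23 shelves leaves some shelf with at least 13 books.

277

With 276 books one could put exactly 12 in each of the 23 shelves, and no shelf would reach 13.
By pigeonhole, one more book must land in a shelf that already has 12, giving it 13.
So 23 × 12 + 1 = 277 books are required.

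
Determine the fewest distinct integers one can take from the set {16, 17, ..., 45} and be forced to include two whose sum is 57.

18

Two chosen integers sum to 57 exactly when both halves of some pair {x, 57−x} with 16 ≤ x ≤ 57−x ≤ 41 are chosen — 13 such pairs.
The remaining 4 elements (those with no distinct partner in range) can never complete a 57-sum, so the worst case takes all of them and one from each pair: 4 + 13 = 17.
Pigeonhole: the 18th integer has to be the second member of some pair, so 17 + 1 = 18.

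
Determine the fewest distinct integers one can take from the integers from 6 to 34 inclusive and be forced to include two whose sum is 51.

Two chosen integers sum to 51 exactly when both halves of some pair {x, 51−x} with 17 ≤ x ≤ 51−x ≤ 34 are chosen — 9 such pairs.
The remaining 11 elements (those with no distinct partner in range) can never complete a 51-sum, so the worst case takes all of them and one from each pair: 11 + 9 = 20.
By pigeonhole, the 21st integer has to be the second member of some pair, so 20 + 1 = 21.

21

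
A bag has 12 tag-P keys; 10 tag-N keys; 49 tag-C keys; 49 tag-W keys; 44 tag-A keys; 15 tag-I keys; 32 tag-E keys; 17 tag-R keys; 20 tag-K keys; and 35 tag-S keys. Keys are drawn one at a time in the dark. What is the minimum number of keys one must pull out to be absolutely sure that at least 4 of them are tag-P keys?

In the worst case for collecting tag-P keys, every non-tag-P key comes out first.
There are 10 + 49 + 49 + 44 + 15 + 32 + 17 + 20 + 35 = 271 non-tag-P keys altogether.
After those, each further key must be tag-P, so 271 + 4 = 275 draws guarantee 4 tag-P keys.

275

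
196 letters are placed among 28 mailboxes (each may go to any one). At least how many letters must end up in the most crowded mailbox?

The 28 mailboxes are the holes and the 196 letters are the pigeons.
If every mailbox held at most 6 letters, the total would be at most 28 × 6 = 168, which is less than 196.
So some mailbox holds at least ⌈196/28⌉ = 7 letters.

7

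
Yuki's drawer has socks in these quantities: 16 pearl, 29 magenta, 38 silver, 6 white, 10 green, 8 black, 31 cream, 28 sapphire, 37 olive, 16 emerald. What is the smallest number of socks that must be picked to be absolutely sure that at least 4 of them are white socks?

217

In the worst case for collecting white socks, every non-white sock comes out first.
There are 16 + 29 + 38 + 10 + 8 + 31 + 28 + 37 + 16 = 213 non-white socks altogether.
After those, each further sock must be white, so 213 + 4 = 217 draws guarantee 4 white socks.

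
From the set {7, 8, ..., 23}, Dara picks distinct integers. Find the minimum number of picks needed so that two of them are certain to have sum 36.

13

Group the elements by complementary pair {x, 36−x}: {13,23}, {14,22}, {15,21}, …, giving 5 two-element pairs; the single value 18 (it cannot pair with itself since the integers are distinct); and 6 integers whose partner 36−x falls outside [7,23].
Treating each of those 12 groups as a pigeonhole, one can pick one integer per group — 12 integers — with no two summing to 36.
The 13th integer lands in an occupied pair, forcing a sum of 36.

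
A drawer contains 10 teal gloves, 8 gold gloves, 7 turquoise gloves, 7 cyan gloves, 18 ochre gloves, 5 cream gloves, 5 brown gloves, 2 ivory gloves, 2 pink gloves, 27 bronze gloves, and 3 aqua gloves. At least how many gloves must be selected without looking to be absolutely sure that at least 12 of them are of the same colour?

An adversary could hand out at most 11 gloves per colour (9 colours run out sooner): 10 + 8 + 7 + 7 + 11 + 5 + 5 + 2 + 2 + 11 + 3 = 71 gloves and still no colour has 12.
By the pigeonhole principle, one more glove lands in a colour already at 11, so 72 draws are enough and 71 are not.

72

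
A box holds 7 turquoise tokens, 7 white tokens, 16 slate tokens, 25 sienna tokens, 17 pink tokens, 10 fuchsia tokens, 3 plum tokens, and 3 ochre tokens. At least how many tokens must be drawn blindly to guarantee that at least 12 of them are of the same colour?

64

Put each drawn token into a box by colour. The largest draw with every box below 12 takes min(count, 11) from each colour; colours with fewer than 11 contribute all they have.
Σ min(cᵢ, 11) = 7 + 7 + 11 + 11 + 11 + 10 + 3 + 3 = 63.
Draw number 63 + 1 = 64 must push one box to 12.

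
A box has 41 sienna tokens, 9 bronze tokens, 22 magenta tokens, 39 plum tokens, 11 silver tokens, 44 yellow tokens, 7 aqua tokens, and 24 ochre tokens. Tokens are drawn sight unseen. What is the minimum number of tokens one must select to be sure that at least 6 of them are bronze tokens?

In the worst case for collecting bronze tokens, every non-bronze token comes out first.
There are 41 + 22 + 39 + 11 + 44 + 7 + 24 = 188 non-bronze tokens altogether.
After those, each further token must be bronze, so 188 + 6 = 194 draws guarantee 6 bronze tokens.

194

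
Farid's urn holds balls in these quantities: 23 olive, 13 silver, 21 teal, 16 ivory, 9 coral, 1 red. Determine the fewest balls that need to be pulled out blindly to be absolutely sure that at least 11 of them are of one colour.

51

The 6 colours are the holes; the balls drawn are the pigeons.
To avoid 11 of any one colour, the worst case takes at most 10 of each colour, or every ball of a colour that has fewer than 10.
That gives 10 + 10 + 10 + 10 + 9 + 1 = 50 balls with no colour reaching 11.
The next ball forces some colour to 11, so 50 + 1 = 51.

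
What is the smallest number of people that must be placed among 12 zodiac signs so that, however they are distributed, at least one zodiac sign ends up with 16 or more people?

181

With 180 people one could put exactly 15 in each of the 12 zodiac signs, and no zodiac sign would reach 16.
By the pigeonhole principle, one more person must land in a zodiac sign that already has 15, giving it 16.
So 12 × 15 + 1 = 181 people are required.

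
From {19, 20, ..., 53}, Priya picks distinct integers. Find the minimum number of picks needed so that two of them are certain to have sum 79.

22

A set avoiding the sum 79 can contain at most one of each pair {x, 79−x}, plus the 7 elements whose complement lies outside the range.
The integers 19, …, 39 (21 of them) are such a set: any two sum to at least 19+20 = 39 and at most 38+39 = 77 < 79.
By pigeonhole, any 22nd integer completes one of the 14 pairs, so 22 choices force a sum of 79.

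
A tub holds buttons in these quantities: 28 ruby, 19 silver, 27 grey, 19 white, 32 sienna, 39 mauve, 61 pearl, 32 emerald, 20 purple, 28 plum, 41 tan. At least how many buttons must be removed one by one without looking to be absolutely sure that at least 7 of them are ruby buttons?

325

In the worst case for collecting ruby buttons, every non-ruby button comes out first.
There are 19 + 27 + 19 + 32 + 39 + 61 + 32 + 20 + 28 + 41 = 318 non-ruby buttons altogether.
After those, each further button must be ruby, so 318 + 7 = 325 draws guarantee 7 ruby buttons.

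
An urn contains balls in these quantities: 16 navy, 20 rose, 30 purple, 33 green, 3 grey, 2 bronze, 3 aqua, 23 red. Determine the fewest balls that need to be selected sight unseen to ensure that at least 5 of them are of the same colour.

An adversary could hand out at most 4 balls per colour (grey, bronze, aqua run out sooner): 4 + 4 + 4 + 4 + 3 + 2 + 3 + 4 = 28 balls and still no colour has 5.
By the pigeonhole principle, one more ball lands in a colour already at 4, so 29 draws are enough and 28 are not.

29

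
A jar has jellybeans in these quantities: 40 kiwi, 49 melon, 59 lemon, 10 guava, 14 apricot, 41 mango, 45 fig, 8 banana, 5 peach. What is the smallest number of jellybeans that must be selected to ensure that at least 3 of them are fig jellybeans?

229

In the worst case for collecting fig jellybeans, every non-fig jellybean comes out first.
There are 40 + 49 + 59 + 10 + 14 + 41 + 8 + 5 = 226 non-fig jellybeans altogether.
After those, each further jellybean must be fig, so 226 + 3 = 229 draws guarantee 3 fig jellybeans.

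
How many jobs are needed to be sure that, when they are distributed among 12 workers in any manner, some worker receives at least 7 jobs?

With 72 jobs one could put exactly 6 in each of the 12 workers, and no worker would reach 7.
One more job must land in a worker that already has 6, giving it 7.
So 12 × 6 + 1 = 73 jobs are required.

73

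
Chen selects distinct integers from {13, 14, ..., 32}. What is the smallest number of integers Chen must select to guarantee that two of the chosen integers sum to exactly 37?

Group the elements by complementary pair {x, 37−x}: {13,24}, {14,23}, {15,22}, …, giving 6 two-element pairs and 8 integers whose partner 37−x falls outside [13,32].
Treating each of those 14 groups as a pigeonhole, one can pick one integer per group — 14 integers — with no two summing to 37.
The 15th integer lands in an occupied pair, forcing a sum of 37.

15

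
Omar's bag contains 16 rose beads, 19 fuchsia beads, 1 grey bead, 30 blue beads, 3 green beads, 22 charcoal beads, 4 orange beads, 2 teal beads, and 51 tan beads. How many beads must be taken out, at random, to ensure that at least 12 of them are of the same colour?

66

By the pigeonhole principle, put each drawn bead into a box by colour. The largest draw with every box below 12 takes min(count, 11) from each colour; colours with fewer than 11 contribute all they have.
Σ min(cᵢ, 11) = 11 + 11 + 1 + 11 + 3 + 11 + 4 + 2 + 11 = 65.
Draw number 65 + 1 = 66 must push one box to 12.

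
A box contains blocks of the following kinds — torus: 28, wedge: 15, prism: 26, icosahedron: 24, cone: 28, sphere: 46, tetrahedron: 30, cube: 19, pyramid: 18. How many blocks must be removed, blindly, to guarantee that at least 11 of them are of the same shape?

By pigeonhole, the 9 shapes are the holes; the blocks drawn are the pigeons.
To avoid 11 of any one shape, the worst case takes at most 10 of each shape.
That gives 10 + 10 + 10 + 10 + 10 + 10 + 10 + 10 + 10 = 90 blocks with no shape reaching 11.
The next block forces some shape to 11, so 90 + 1 = 91.

91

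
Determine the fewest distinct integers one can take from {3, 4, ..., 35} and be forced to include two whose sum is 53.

25

Group the elements by complementary pair {x, 53−x}: {18,35}, {19,34}, {20,33}, …, giving 9 two-element pairs and 15 integers whose partner 53−x falls outside [3,35].
Treating each of those 24 groups as a pigeonhole, one can pick one integer per group — 24 integers — with no two summing to 53.
The 25th integer lands in an occupied pair, forcing a sum of 53.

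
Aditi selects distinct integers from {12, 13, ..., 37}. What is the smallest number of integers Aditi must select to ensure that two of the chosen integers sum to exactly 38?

A set avoiding the sum 38 can contain at most one of each pair {x, 38−x}, plus the 12 elements whose complement lies outside the range or equal to its own complement.
The integers 19, …, 37 (19 of them) are such a set: any two sum to at least 19+20 = 39 > 38.
By pigeonhole, any 20th integer completes one of the 7 pairs, so 20 choices force a sum of 38.

20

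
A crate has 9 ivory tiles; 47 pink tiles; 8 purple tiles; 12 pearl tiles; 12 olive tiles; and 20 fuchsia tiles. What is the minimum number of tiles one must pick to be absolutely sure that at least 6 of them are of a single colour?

By the pigeonhole principle, put each drawn tile into a box by colour. The largest draw with every box below 6 takes min(count, 5) from each colour.
Σ min(cᵢ, 5) = 5 + 5 + 5 + 5 + 5 + 5 = 30.
Draw number 30 + 1 = 31 must push one box to 6.

31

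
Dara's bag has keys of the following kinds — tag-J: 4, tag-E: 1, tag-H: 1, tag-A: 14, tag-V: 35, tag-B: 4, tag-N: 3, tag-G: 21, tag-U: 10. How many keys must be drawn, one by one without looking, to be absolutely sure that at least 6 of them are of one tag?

An adversary could hand out at most 5 keys per tag (5 tags run out sooner): 4 + 1 + 1 + 5 + 5 + 4 + 3 + 5 + 5 = 33 keys and still no tag has 6.
One more key lands in a tag already at 5, so 34 draws are enough and 33 are not.

34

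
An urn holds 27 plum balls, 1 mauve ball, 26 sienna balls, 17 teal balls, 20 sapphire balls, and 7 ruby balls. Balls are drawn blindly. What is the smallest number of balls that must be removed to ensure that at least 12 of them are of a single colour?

53

Put each drawn ball into a box by colour. The largest draw with every box below 12 takes min(count, 11) from each colour; colours with fewer than 11 contribute all they have.
Σ min(cᵢ, 11) = 11 + 1 + 11 + 11 + 11 + 7 = 52.
Draw number 52 + 1 = 53 must push one box to 12.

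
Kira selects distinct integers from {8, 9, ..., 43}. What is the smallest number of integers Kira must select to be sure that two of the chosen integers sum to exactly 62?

Two chosen integers sum to 62 exactly when both halves of some pair {x, 62−x} with 19 ≤ x ≤ 62−x ≤ 43 are chosen — 12 such pairs.
The remaining 12 elements (those with no distinct partner in range) can never complete a 62-sum, so the worst case takes all of them and one from each pair: 12 + 12 = 24.
The 25th integer has to be the second member of some pair, so 24 + 1 = 25.

25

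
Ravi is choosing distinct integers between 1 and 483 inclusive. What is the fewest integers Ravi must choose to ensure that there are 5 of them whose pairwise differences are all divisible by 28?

Integers whose pairwise differences are multiples of 28 are exactly those sharing a remainder mod 28. By the pigeonhole principle, the 28 residue classes mod 28 are the pigeonholes.
With 112 integers one could put 4 in each residue class and have no class reach 5.
The 113th integer pushes some class to 5, so 28·4 + 1 = 113.

113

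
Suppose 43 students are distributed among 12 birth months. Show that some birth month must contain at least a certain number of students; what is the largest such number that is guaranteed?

Pigeonhole: the 12 birth months are the holes and the 43 students are the pigeons.
If every birth month held at most 3 students, the total would be at most 12 × 3 = 36, which is less than 43.
So some birth month holds at least ⌈43/12⌉ = 4 students.

4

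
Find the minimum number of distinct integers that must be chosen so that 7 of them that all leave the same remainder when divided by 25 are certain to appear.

By the pigeonhole principle, the 25 residue classes mod 25 are the pigeonholes.
With 150 integers one could put 6 in each residue class and have no class reach 7.
The 151st integer pushes some class to 7, so 25·6 + 1 = 151.

151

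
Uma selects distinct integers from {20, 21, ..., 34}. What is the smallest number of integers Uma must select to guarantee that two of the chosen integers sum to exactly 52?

10

A set avoiding the sum 52 can contain at most one of each pair {x, 52−x}, plus the 3 elements whose complement lies outside the range or equal to its own complement.
The integers 26, …, 34 (9 of them) are such a set: any two sum to at least 26+27 = 53 > 52.
By the pigeonhole principle, any 10th integer completes one of the 6 pairs, so 10 choices force a sum of 52.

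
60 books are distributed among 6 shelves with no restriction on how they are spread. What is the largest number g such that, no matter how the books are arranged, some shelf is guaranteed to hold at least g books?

10

The 6 shelves are the holes and the 60 books are the pigeons.
If every shelf held at most 9 books, the total would be at most 6 × 9 = 54, which is less than 60.
So some shelf holds at least ⌈60/6⌉ = 10 books.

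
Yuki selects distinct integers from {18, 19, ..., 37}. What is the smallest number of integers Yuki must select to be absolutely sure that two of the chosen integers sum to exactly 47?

A set avoiding the sum 47 can contain at most one of each pair {x, 47−x}, plus the 8 elements whose complement lies outside the range.
The integers 24, …, 37 (14 of them) are such a set: any two sum to at least 24+25 = 49 > 47.
Pigeonhole: any 15th integer completes one of the 6 pairs, so 15 choices force a sum of 47.

15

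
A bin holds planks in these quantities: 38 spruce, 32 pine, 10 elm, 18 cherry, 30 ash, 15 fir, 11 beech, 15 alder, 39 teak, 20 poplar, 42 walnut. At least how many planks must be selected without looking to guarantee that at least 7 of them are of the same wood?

Pigeonhole: put each drawn plank into a box by wood. The largest draw with every box below 7 takes min(count, 6) from each wood.
Σ min(cᵢ, 6) = 6 + 6 + 6 + 6 + 6 + 6 + 6 + 6 + 6 + 6 + 6 = 66.
Draw number 66 + 1 = 67 must push one box to 7.

67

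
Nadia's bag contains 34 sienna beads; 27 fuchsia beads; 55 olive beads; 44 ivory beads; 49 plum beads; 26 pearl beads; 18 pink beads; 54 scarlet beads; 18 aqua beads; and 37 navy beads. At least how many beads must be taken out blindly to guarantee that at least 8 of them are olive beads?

315

In the worst case for collecting olive beads, every non-olive bead comes out first.
There are 34 + 27 + 44 + 49 + 26 + 18 + 54 + 18 + 37 = 307 non-olive beads altogether.
After those, each further bead must be olive, so 307 + 8 = 315 draws guarantee 8 olive beads.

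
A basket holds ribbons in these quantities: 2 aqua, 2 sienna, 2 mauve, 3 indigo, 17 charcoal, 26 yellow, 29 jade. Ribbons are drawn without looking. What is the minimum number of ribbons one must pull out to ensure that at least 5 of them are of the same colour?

The 7 colours are the holes; the ribbons drawn are the pigeons.
To avoid 5 of any one colour, the worst case takes at most 4 of each colour, or every ribbon of a colour that has fewer than 4.
That gives 2 + 2 + 2 + 3 + 4 + 4 + 4 = 21 ribbons with no colour reaching 5.
The next ribbon forces some colour to 5, so 21 + 1 = 22.

22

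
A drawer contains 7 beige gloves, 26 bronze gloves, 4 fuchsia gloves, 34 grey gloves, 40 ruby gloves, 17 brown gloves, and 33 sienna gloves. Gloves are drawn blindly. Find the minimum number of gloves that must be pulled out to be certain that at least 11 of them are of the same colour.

The 7 colours are the holes; the gloves drawn are the pigeons.
To avoid 11 of any one colour, the worst case takes at most 10 of each colour, or every glove of a colour that has fewer than 10.
That gives 7 + 10 + 4 + 10 + 10 + 10 + 10 = 61 gloves with no colour reaching 11.
The next glove forces some colour to 11, so 61 + 1 = 62.

62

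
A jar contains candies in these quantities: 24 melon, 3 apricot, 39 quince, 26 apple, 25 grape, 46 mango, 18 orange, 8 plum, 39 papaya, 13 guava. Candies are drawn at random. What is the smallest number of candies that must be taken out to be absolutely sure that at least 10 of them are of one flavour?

84

An adversary could hand out at most 9 candies per flavour (apricot, plum run out sooner): 9 + 3 + 9 + 9 + 9 + 9 + 9 + 8 + 9 + 9 = 83 candies and still no flavour has 10.
By the pigeonhole principle, one more candy lands in a flavour already at 9, so 84 draws are enough and 83 are not.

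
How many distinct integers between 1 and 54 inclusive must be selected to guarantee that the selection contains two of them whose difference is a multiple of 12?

Integers whose pairwise differences are multiples of 12 are exactly those sharing a remainder mod 12. By pigeonhole, the 12 residue classes mod 12 are the pigeonholes.
With 12 integers one could put 1 in each residue class and have no class reach 2.
The 13th integer pushes some class to 2, so 12·1 + 1 = 13.

13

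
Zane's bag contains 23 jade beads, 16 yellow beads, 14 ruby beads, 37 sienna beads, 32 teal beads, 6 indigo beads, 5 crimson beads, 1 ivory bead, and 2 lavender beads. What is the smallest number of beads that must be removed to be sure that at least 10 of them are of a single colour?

By the pigeonhole principle, put each drawn bead into a box by colour. The largest draw with every box below 10 takes min(count, 9) from each colour; colours with fewer than 9 contribute all they have.
Σ min(cᵢ, 9) = 9 + 9 + 9 + 9 + 9 + 6 + 5 + 1 + 2 = 59.
Draw number 59 + 1 = 60 must push one box to 10.

60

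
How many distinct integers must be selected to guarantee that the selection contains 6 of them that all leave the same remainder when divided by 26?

131

By the pigeonhole principle, the 26 residue classes mod 26 are the pigeonholes.
With 130 integers one could put 5 in each residue class and have no class reach 6.
The 131st integer pushes some class to 6, so 26·5 + 1 = 131.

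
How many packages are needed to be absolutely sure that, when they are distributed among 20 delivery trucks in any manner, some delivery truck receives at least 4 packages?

61

With 60 packages one could put exactly 3 in each of the 20 delivery trucks, and no delivery truck would reach 4.
By pigeonhole, one more package must land in a delivery truck that already has 3, giving it 4.
So 20 × 3 + 1 = 61 packages are required.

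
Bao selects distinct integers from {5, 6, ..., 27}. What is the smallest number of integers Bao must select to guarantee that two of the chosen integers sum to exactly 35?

14

Group the elements by complementary pair {x, 35−x}: {8,27}, {9,26}, {10,25}, …, giving 10 two-element pairs and 3 integers whose partner 35−x falls outside [5,27].
By pigeonhole, treating each of those 13 groups as a pigeonhole, one can pick one integer per group — 13 integers — with no two summing to 35.
The 14th integer lands in an occupied pair, forcing a sum of 35.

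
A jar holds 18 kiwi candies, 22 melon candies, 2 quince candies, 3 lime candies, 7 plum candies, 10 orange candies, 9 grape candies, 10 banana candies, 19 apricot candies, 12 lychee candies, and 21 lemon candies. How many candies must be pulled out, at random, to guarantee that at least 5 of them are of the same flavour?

By the pigeonhole principle, the 11 flavours are the holes; the candies drawn are the pigeons.
To avoid 5 of any one flavour, the worst case takes at most 4 of each flavour, or every candy of a flavour that has fewer than 4.
That gives 4 + 4 + 2 + 3 + 4 + 4 + 4 + 4 + 4 + 4 + 4 = 41 candies with no flavour reaching 5.
The next candy forces some flavour to 5, so 41 + 1 = 42.

42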